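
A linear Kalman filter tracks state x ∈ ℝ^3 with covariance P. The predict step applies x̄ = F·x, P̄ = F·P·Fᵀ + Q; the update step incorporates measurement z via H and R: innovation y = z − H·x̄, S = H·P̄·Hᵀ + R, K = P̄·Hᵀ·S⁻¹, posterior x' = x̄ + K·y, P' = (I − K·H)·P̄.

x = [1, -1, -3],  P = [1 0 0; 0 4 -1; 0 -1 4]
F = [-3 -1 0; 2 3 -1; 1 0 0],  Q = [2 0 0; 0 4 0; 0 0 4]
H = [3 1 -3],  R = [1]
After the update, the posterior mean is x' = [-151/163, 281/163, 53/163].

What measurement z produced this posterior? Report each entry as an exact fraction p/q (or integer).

x̄ = F·x = [-2, 2, 1]
P̄ = F·P·Fᵀ + Q = [15 -19 -3; -19 54 2; -3 2 5]
S = H·P̄·Hᵀ + R = [163]
K = P̄·Hᵀ·S⁻¹ = [35/163; -9/163; -22/163]
x' − x̄ = [175/163, -45/163, -110/163] = K·y
y = (KᵀK)⁻¹·Kᵀ·(x' − x̄) = [5]
z = y + H·x̄ = [5] + [-7] = [-2]

z = [-2]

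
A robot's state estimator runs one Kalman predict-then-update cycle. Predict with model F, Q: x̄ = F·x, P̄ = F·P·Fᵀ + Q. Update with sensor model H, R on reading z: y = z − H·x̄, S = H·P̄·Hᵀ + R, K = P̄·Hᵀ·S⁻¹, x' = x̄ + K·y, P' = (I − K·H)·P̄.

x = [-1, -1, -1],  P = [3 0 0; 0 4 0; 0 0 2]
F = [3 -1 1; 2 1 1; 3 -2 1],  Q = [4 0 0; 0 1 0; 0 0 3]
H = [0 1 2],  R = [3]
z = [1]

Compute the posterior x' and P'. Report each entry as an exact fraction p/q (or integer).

x' = [12/131, -661/262, 224/131]
P' = [797/131 161/131 -13/131; 161/131 3129/262 -750/131; -13/131 -750/131 456/131]

x̄ = F·x = [-3, -4, -2]
P̄ = F·P·Fᵀ + Q = [37 16 37; 16 19 12; 37 12 48]
y = z − H·x̄ = [9]
S = H·P̄·Hᵀ + R = [262]
K = P̄·Hᵀ·S⁻¹ = [45/131; 43/262; 54/131]
x' = x̄ + K·y = [12/131, -661/262, 224/131]
P' = (I − K·H)·P̄ = [797/131 161/131 -13/131; 161/131 3129/262 -750/131; -13/131 -750/131 456/131]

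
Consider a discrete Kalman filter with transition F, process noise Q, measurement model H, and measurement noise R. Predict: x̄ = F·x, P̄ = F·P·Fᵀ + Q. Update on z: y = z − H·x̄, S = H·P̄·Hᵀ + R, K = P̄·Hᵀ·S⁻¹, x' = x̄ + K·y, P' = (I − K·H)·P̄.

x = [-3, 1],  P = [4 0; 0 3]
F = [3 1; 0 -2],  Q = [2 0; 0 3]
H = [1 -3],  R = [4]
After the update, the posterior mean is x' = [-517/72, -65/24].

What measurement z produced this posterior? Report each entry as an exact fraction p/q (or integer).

z = [1]

x̄ = F·x = [-8, -2]
P̄ = F·P·Fᵀ + Q = [41 -6; -6 15]
S = H·P̄·Hᵀ + R = [216]
K = P̄·Hᵀ·S⁻¹ = [59/216; -17/72]
x' − x̄ = [59/72, -17/24] = K·y
y = (KᵀK)⁻¹·Kᵀ·(x' − x̄) = [3]
z = y + H·x̄ = [3] + [-2] = [1]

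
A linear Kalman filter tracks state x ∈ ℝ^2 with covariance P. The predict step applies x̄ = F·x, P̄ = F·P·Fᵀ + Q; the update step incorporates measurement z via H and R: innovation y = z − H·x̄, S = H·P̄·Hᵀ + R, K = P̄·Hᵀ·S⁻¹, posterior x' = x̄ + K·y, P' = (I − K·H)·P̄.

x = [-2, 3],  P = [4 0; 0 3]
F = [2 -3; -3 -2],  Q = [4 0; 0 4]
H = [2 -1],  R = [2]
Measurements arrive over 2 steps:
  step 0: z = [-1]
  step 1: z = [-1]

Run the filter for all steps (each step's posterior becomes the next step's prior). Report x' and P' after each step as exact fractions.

step 0: x' = [-479/133, -800/133], P' = [1251/133 2402/133; 2402/133 4868/133]
step 1: x' = [83514/7601, 15879/691], P' = [768316/7601 138360/691; 138360/691 275386/691]

step 0: x̄ = F·x = [-13, 0]
step 0: P̄ = F·P·Fᵀ + Q = [47 -6; -6 52]
step 0: y = z − H·x̄ = [25]
step 0: S = H·P̄·Hᵀ + R = [266]
step 0: K = P̄·Hᵀ·S⁻¹ = [50/133; -32/133]
step 0: x' = x̄ + K·y = [-479/133, -800/133]
step 0: P' = (I − K·H)·P̄ = [1251/133 2402/133; 2402/133 4868/133]
step 1: x̄ = F·x = [206/19, 3037/133]
step 1: P̄ = F·P·Fᵀ + Q = [2932/19 4816/19; 4816/19 60087/133]
step 1: y = z − H·x̄ = [20/133]
step 1: S = H·P̄·Hᵀ + R = [7601/133]
step 1: K = P̄·Hᵀ·S⁻¹ = [7336/7601; 667/691]
step 1: x' = x̄ + K·y = [83514/7601, 15879/691]
step 1: P' = (I − K·H)·P̄ = [768316/7601 138360/691; 138360/691 275386/691]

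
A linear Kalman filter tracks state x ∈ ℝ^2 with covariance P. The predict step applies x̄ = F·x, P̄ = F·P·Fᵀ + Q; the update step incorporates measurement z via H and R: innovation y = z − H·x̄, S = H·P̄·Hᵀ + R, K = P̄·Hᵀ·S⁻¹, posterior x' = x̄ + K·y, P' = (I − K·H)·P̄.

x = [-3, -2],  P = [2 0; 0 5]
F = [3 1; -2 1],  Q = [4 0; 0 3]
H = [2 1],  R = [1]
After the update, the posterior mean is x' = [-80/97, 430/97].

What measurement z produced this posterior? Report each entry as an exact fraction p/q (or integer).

x̄ = F·x = [-11, 4]
P̄ = F·P·Fᵀ + Q = [27 -7; -7 16]
S = H·P̄·Hᵀ + R = [97]
K = P̄·Hᵀ·S⁻¹ = [47/97; 2/97]
x' − x̄ = [987/97, 42/97] = K·y
y = (KᵀK)⁻¹·Kᵀ·(x' − x̄) = [21]
z = y + H·x̄ = [21] + [-18] = [3]

z = [3]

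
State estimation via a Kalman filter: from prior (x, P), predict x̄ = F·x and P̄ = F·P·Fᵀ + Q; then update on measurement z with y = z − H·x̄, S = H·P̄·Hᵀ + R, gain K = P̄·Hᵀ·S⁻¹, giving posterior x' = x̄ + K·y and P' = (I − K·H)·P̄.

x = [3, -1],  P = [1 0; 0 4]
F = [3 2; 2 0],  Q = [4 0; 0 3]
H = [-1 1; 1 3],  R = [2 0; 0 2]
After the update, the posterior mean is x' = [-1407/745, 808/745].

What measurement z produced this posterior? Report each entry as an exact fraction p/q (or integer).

x̄ = F·x = [7, 6]
P̄ = F·P·Fᵀ + Q = [29 6; 6 7]
S = H·P̄·Hᵀ + R = [26 -20; -20 130]
K = P̄·Hᵀ·S⁻¹ = [-205/298 381/1490; 67/298 361/1490]
x' − x̄ = [-6622/745, -3662/745] = K·y
y = (KᵀK)⁻¹·Kᵀ·(x' − x̄) = [4, -24]
z = y + H·x̄ = [4, -24] + [-1, 25] = [3, 1]

z = [3, 1]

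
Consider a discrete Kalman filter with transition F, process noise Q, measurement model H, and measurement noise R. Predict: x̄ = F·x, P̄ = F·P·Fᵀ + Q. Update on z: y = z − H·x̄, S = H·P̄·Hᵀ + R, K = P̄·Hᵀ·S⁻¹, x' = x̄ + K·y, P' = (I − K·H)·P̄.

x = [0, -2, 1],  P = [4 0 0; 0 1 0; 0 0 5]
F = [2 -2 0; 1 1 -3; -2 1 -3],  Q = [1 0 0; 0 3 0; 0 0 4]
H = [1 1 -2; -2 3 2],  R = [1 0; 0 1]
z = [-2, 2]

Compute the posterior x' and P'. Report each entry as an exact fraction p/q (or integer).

x̄ = F·x = [4, -5, -5]
P̄ = F·P·Fᵀ + Q = [21 6 -18; 6 53 38; -18 38 66]
y = z − H·x̄ = [-11, 35]
S = H·P̄·Hᵀ + R = [271 -401; -401 1354]
K = P̄·Hᵀ·S⁻¹ = [20414/68711 3001/68711; 22135/68711 17872/68711; -38566/206133 31510/206133]
x' = x̄ + K·y = [155325/68711, 38480/68711, 496411/206133]
P' = (I − K·H)·P̄ = [336909/68711 90081/68711 203288/68711; 90081/68711 32522/68711 50234/68711; 203288/68711 50234/68711 399566/206133]

x' = [155325/68711, 38480/68711, 496411/206133]
P' = [336909/68711 90081/68711 203288/68711; 90081/68711 32522/68711 50234/68711; 203288/68711 50234/68711 399566/206133]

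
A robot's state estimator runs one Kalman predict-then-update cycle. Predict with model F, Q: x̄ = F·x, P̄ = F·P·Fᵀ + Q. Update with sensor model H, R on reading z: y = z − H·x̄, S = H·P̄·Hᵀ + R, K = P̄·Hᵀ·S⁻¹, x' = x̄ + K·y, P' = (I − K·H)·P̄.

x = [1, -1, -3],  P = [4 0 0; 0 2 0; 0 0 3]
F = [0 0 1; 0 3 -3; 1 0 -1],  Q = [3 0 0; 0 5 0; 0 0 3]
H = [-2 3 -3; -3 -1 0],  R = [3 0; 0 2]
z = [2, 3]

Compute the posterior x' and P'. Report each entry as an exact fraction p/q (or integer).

x̄ = F·x = [-3, 6, 4]
P̄ = F·P·Fᵀ + Q = [6 -9 -3; -9 50 9; -3 9 10]
y = z − H·x̄ = [-10, 0]
S = H·P̄·Hᵀ + R = [477 -51; -51 52]
K = P̄·Hᵀ·S⁻¹ = [-673/7401 -647/2467; 2053/7401 -420/2467; 52/7401 17/2467]
x' = x̄ + K·y = [-15473/7401, 23876/7401, 29084/7401]
P' = (I − K·H)·P̄ = [2249/2467 -5453/2467 -6728/2467; -5453/2467 17199/2467 20150/2467; -6728/2467 20150/2467 24618/2467]

x' = [-15473/7401, 23876/7401, 29084/7401]
P' = [2249/2467 -5453/2467 -6728/2467; -5453/2467 17199/2467 20150/2467; -6728/2467 20150/2467 24618/2467]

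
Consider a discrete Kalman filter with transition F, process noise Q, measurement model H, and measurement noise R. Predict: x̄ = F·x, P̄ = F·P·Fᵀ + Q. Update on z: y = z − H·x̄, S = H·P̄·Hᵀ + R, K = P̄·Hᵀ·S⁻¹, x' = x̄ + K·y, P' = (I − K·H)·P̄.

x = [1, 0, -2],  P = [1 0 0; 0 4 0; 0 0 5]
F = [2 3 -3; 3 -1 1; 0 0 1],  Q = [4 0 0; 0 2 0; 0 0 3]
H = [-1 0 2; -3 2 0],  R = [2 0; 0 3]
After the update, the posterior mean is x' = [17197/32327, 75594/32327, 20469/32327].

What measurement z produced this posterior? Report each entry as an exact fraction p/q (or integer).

z = [1, 3]

x̄ = F·x = [8, 1, -2]
P̄ = F·P·Fᵀ + Q = [89 -21 -15; -21 20 5; -15 5 8]
S = H·P̄·Hᵀ + R = [183 419; 419 1136]
K = P̄·Hᵀ·S⁻¹ = [-5713/32327 -6686/32327; -7941/32327 5860/32327; 12171/32327 -2924/32327]
x' − x̄ = [-241419/32327, 43267/32327, 85123/32327] = K·y
y = (KᵀK)⁻¹·Kᵀ·(x' − x̄) = [13, 25]
z = y + H·x̄ = [13, 25] + [-12, -22] = [1, 3]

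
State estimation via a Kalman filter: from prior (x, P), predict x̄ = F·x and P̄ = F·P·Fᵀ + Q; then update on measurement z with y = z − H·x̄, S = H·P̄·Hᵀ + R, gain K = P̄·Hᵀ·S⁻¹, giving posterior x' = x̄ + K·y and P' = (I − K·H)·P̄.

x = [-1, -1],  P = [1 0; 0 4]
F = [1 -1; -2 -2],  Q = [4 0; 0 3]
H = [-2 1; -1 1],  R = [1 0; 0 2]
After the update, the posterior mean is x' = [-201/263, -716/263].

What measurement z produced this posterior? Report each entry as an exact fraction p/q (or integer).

z = [-1, -3]

x̄ = F·x = [0, 4]
P̄ = F·P·Fᵀ + Q = [9 6; 6 23]
S = H·P̄·Hᵀ + R = [36 23; 23 22]
K = P̄·Hᵀ·S⁻¹ = [-195/263 168/263; -149/263 359/263]
x' − x̄ = [-201/263, -1768/263] = K·y
y = (KᵀK)⁻¹·Kᵀ·(x' − x̄) = [-5, -7]
z = y + H·x̄ = [-5, -7] + [4, 4] = [-1, -3]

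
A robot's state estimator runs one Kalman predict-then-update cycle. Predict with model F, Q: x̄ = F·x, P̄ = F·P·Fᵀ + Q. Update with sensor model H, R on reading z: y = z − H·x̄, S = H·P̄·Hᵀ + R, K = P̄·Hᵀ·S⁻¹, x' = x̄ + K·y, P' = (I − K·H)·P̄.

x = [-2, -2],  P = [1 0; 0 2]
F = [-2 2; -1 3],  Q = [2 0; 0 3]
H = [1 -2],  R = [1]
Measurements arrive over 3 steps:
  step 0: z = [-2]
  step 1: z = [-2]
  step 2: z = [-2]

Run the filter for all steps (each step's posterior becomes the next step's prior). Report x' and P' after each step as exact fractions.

step 0: x̄ = F·x = [0, -4]
step 0: P̄ = F·P·Fᵀ + Q = [14 14; 14 22]
step 0: y = z − H·x̄ = [-10]
step 0: S = H·P̄·Hᵀ + R = [47]
step 0: K = P̄·Hᵀ·S⁻¹ = [-14/47; -30/47]
step 0: x' = x̄ + K·y = [140/47, 112/47]
step 0: P' = (I − K·H)·P̄ = [462/47 238/47; 238/47 134/47]
step 1: x̄ = F·x = [-56/47, 196/47]
step 1: P̄ = F·P·Fᵀ + Q = [574/47 -176/47; -176/47 381/47]
step 1: y = z − H·x̄ = [354/47]
step 1: S = H·P̄·Hᵀ + R = [2849/47]
step 1: K = P̄·Hᵀ·S⁻¹ = [926/2849; -134/407]
step 1: x' = x̄ + K·y = [3580/2849, 688/407]
step 1: P' = (I − K·H)·P̄ = [16550/2849 1116/407; 1116/407 625/407]
step 2: x̄ = F·x = [2472/2849, 988/259]
step 2: P̄ = F·P·Fᵀ + Q = [26902/2849 -286/259; -286/259 1600/259]
step 2: y = z − H·x̄ = [1938/407]
step 2: S = H·P̄·Hᵀ + R = [16105/407]
step 2: K = P̄·Hᵀ·S⁻¹ = [4742/16105; -5478/16105]
step 2: x' = x̄ + K·y = [255876/112735, 247456/112735]
step 2: P' = (I − K·H)·P̄ = [677766/112735 322286/112735; 322286/112735 180316/112735]

step 0: x' = [140/47, 112/47], P' = [462/47 238/47; 238/47 134/47]
step 1: x' = [3580/2849, 688/407], P' = [16550/2849 1116/407; 1116/407 625/407]
step 2: x' = [255876/112735, 247456/112735], P' = [677766/112735 322286/112735; 322286/112735 180316/112735]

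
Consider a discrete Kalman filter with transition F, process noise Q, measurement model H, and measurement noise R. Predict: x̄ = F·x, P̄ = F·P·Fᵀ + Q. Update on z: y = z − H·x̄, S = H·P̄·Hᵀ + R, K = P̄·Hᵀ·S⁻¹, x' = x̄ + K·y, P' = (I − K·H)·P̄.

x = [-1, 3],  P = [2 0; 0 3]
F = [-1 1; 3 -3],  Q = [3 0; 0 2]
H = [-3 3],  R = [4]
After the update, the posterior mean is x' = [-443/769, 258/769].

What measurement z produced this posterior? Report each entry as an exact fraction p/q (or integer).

x̄ = F·x = [4, -12]
P̄ = F·P·Fᵀ + Q = [8 -15; -15 47]
S = H·P̄·Hᵀ + R = [769]
K = P̄·Hᵀ·S⁻¹ = [-69/769; 186/769]
x' − x̄ = [-3519/769, 9486/769] = K·y
y = (KᵀK)⁻¹·Kᵀ·(x' − x̄) = [51]
z = y + H·x̄ = [51] + [-48] = [3]

z = [3]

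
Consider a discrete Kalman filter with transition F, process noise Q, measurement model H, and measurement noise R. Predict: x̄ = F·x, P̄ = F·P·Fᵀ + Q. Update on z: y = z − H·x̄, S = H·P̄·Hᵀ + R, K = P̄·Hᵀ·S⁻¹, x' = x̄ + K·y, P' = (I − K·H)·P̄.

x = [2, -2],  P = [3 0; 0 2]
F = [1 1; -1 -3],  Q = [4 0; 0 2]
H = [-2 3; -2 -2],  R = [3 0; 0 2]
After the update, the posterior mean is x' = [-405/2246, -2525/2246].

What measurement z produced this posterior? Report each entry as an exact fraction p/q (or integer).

x̄ = F·x = [0, 4]
P̄ = F·P·Fᵀ + Q = [9 -9; -9 23]
S = H·P̄·Hᵀ + R = [354 -84; -84 58]
K = P̄·Hᵀ·S⁻¹ = [-435/2246 -315/1123; 449/2246 -217/1123]
x' − x̄ = [-405/2246, -11509/2246] = K·y
y = (KᵀK)⁻¹·Kᵀ·(x' − x̄) = [-15, 11]
z = y + H·x̄ = [-15, 11] + [12, -8] = [-3, 3]

z = [-3, 3]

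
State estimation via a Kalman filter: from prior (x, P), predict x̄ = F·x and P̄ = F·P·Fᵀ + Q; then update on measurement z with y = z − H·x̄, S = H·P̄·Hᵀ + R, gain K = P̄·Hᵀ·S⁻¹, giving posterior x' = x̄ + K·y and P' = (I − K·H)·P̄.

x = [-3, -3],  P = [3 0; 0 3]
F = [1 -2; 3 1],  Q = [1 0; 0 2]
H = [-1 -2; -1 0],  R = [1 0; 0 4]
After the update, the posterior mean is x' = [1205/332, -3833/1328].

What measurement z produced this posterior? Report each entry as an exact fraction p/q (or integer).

z = [2, -3]

x̄ = F·x = [3, -12]
P̄ = F·P·Fᵀ + Q = [16 3; 3 32]
S = H·P̄·Hᵀ + R = [157 22; 22 20]
K = P̄·Hᵀ·S⁻¹ = [-11/332 -507/664; -637/1328 1003/2656]
x' − x̄ = [209/332, 12103/1328] = K·y
y = (KᵀK)⁻¹·Kᵀ·(x' − x̄) = [-19, 0]
z = y + H·x̄ = [-19, 0] + [21, -3] = [2, -3]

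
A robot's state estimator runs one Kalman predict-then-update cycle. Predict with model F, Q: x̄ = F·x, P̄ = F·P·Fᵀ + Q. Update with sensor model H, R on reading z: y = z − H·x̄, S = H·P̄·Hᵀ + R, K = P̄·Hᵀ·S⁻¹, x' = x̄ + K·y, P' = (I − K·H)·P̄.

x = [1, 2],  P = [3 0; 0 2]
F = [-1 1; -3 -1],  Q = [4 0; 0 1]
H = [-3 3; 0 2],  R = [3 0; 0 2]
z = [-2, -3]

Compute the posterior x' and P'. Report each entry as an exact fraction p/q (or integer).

x̄ = F·x = [1, -5]
P̄ = F·P·Fᵀ + Q = [9 7; 7 30]
y = z − H·x̄ = [16, 7]
S = H·P̄·Hᵀ + R = [228 138; 138 122]
K = P̄·Hᵀ·S⁻¹ = [-222/731 335/731; 23/1462 693/1462]
x' = x̄ + K·y = [-28/43, -123/86]
P' = (I − K·H)·P̄ = [557/731 335/731; 335/731 693/1462]

x' = [-28/43, -123/86]
P' = [557/731 335/731; 335/731 693/1462]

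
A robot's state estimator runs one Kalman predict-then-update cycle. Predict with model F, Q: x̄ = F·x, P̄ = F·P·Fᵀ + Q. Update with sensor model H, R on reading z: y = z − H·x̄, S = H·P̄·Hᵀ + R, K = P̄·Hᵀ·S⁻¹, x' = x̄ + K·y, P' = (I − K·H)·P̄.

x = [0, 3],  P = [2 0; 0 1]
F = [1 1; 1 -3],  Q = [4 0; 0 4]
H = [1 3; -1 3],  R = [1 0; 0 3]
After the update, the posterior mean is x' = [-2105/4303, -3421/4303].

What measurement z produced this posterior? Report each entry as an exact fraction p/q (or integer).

z = [-3, -1]

x̄ = F·x = [3, -9]
P̄ = F·P·Fᵀ + Q = [7 -1; -1 15]
S = H·P̄·Hᵀ + R = [137 128; 128 151]
K = P̄·Hᵀ·S⁻¹ = [1884/4303 -1882/4303; 756/4303 670/4303]
x' − x̄ = [-15014/4303, 35306/4303] = K·y
y = (KᵀK)⁻¹·Kᵀ·(x' − x̄) = [21, 29]
z = y + H·x̄ = [21, 29] + [-24, -30] = [-3, -1]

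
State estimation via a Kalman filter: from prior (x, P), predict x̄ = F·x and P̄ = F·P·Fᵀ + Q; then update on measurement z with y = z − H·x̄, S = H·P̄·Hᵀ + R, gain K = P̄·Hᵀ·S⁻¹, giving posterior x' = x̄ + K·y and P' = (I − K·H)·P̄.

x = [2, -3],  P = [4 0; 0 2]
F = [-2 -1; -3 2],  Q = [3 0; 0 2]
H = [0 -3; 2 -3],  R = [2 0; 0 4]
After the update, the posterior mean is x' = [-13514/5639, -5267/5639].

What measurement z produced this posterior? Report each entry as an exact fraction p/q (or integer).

x̄ = F·x = [-1, -12]
P̄ = F·P·Fᵀ + Q = [21 20; 20 46]
S = H·P̄·Hᵀ + R = [416 294; 294 262]
K = P̄·Hᵀ·S⁻¹ = [-2607/5639 2538/5639; -1836/5639 -49/5639]
x' − x̄ = [-7875/5639, 62401/5639] = K·y
y = (KᵀK)⁻¹·Kᵀ·(x' − x̄) = [-33, -37]
z = y + H·x̄ = [-33, -37] + [36, 34] = [3, -3]

z = [3, -3]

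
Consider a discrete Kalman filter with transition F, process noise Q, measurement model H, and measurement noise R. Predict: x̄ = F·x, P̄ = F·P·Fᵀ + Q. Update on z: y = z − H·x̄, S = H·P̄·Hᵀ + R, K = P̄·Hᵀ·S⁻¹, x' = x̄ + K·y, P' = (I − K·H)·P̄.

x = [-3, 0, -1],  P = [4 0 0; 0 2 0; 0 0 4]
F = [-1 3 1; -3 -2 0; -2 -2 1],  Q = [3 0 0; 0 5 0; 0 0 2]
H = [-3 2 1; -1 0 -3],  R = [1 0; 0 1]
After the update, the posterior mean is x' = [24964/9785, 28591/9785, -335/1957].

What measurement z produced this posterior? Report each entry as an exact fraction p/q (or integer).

x̄ = F·x = [2, 9, 5]
P̄ = F·P·Fᵀ + Q = [29 0 0; 0 49 32; 0 32 30]
S = H·P̄·Hᵀ + R = [616 -195; -195 300]
K = P̄·Hᵀ·S⁻¹ = [-2117/9785 -34829/146775; 1352/9785 -11262/48925; 142/1957 -2474/9785]
x' − x̄ = [5394/9785, -59474/9785, -10120/1957] = K·y
y = (KᵀK)⁻¹·Kᵀ·(x' − x̄) = [-19, 15]
z = y + H·x̄ = [-19, 15] + [17, -17] = [-2, -2]

z = [-2, -2]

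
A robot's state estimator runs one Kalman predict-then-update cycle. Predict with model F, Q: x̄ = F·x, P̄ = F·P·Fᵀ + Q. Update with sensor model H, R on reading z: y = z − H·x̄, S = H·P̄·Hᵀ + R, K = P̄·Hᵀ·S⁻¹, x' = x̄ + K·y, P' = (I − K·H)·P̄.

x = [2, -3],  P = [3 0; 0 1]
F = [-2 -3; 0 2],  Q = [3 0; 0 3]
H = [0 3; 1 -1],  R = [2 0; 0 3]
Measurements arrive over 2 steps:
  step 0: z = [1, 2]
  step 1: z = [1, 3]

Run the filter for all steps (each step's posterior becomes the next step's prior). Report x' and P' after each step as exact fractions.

step 0: x' = [2611/1469, 141/1469], P' = [3972/1469 228/1469; 228/1469 306/1469]
step 1: x' = [766709/359322, 12764/59887], P' = [319109/119774 9495/59887; 9495/59887 12288/59887]

step 0: x̄ = F·x = [5, -6]
step 0: P̄ = F·P·Fᵀ + Q = [24 -6; -6 7]
step 0: y = z − H·x̄ = [19, -9]
step 0: S = H·P̄·Hᵀ + R = [65 -39; -39 46]
step 0: K = P̄·Hᵀ·S⁻¹ = [342/1469 96/113; 459/1469 -2/113]
step 0: x' = x̄ + K·y = [2611/1469, 141/1469]
step 0: P' = (I − K·H)·P̄ = [3972/1469 228/1469; 228/1469 306/1469]
step 1: x̄ = F·x = [-5645/1469, 282/1469]
step 1: P̄ = F·P·Fᵀ + Q = [25785/1469 -2748/1469; -2748/1469 5631/1469]
step 1: y = z − H·x̄ = [623/1469, 10334/1469]
step 1: S = H·P̄·Hᵀ + R = [53617/1469 -25137/1469; -25137/1469 41319/1469]
step 1: K = P̄·Hᵀ·S⁻¹ = [28485/119774 300119/359322; 18432/59887 -931/59887]
step 1: x' = x̄ + K·y = [766709/359322, 12764/59887]
step 1: P' = (I − K·H)·P̄ = [319109/119774 9495/59887; 9495/59887 12288/59887]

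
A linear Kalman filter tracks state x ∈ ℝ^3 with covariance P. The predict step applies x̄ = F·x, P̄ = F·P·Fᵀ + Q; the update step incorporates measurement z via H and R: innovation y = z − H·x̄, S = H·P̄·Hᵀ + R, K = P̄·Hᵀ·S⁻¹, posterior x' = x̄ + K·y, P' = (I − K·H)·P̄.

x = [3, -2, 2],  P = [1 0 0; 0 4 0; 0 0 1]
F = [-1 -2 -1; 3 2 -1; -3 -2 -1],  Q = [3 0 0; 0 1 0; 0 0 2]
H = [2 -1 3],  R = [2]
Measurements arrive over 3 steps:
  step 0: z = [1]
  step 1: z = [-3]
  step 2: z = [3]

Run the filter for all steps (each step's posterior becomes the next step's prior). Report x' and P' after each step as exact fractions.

step 0: x' = [2419/821, -1182/821, -1751/821], P' = [2841/821 1422/821 -1340/821; 1422/821 3942/821 276/821; -1340/821 276/821 1084/821]
step 1: x' = [5409964/1523129, 8556071/1523129, -2284558/1523129], P' = [8420476/1523129 7954209/1523129 -2840965/1523129; 7954209/1523129 12923077/1523129 -1197113/1523129; -2840965/1523129 -1197113/1523129 1684859/1523129]
step 2: x' = [975704792/5828060681, 1853044851/5828060681, 5679376768/5828060681], P' = [25749800700/5828060681 21647048217/5828060681 -9492846093/5828060681; 21647048217/5828060681 37536430481/5828060681 -2704646845/5828060681; -9492846093/5828060681 -2704646845/5828060681 6154317831/5828060681]

step 0: x̄ = F·x = [-1, 3, -7]
step 0: P̄ = F·P·Fᵀ + Q = [21 -18 20; -18 27 -24; 20 -24 28]
step 0: y = z − H·x̄ = [27]
step 0: S = H·P̄·Hᵀ + R = [821]
step 0: K = P̄·Hᵀ·S⁻¹ = [120/821; -135/821; 148/821]
step 0: x' = x̄ + K·y = [2419/821, -1182/821, -1751/821]
step 0: P' = (I − K·H)·P̄ = [2841/821 1422/821 -1340/821; 1422/821 3942/821 276/821; -1340/821 276/821 1084/821]
step 1: x̄ = F·x = [1696/821, 6644/821, -3142/821]
step 1: P̄ = F·P·Fᵀ + Q = [26268/821 -31903/821 32495/821; -31903/821 67242/821 -57317/821; 32495/821 -57317/821 54191/821]
step 1: y = z − H·x̄ = [10215/821]
step 1: S = H·P̄·Hᵀ + R = [1523129/821]
step 1: K = P̄·Hᵀ·S⁻¹ = [181924/1523129; -302999/1523129; 284880/1523129]
step 1: x' = x̄ + K·y = [5409964/1523129, 8556071/1523129, -2284558/1523129]
step 1: P' = (I − K·H)·P̄ = [8420476/1523129 7954209/1523129 -2840965/1523129; 7954209/1523129 12923077/1523129 -1197113/1523129; -2840965/1523129 -1197113/1523129 1684859/1523129]
step 2: x̄ = F·x = [-20237548/1523129, 35626592/1523129, -31057476/1523129]
step 2: P̄ = F·P·Fᵀ + Q = [87713484/1523129 -133220619/1523129 126119955/1523129; -133220619/1523129 247969330/1523129 -221242241/1523129; 126119955/1523129 -221242241/1523129 205823975/1523129]
step 2: y = z − H·x̄ = [173843503/1523129]
step 2: S = H·P̄·Hᵀ + R = [5828060681/1523129]
step 2: K = P̄·Hᵀ·S⁻¹ = [687007452/5828060681; -1178137291/5828060681; 1090954076/5828060681]
step 2: x' = x̄ + K·y = [975704792/5828060681, 1853044851/5828060681, 5679376768/5828060681]
step 2: P' = (I − K·H)·P̄ = [25749800700/5828060681 21647048217/5828060681 -9492846093/5828060681; 21647048217/5828060681 37536430481/5828060681 -2704646845/5828060681; -9492846093/5828060681 -2704646845/5828060681 6154317831/5828060681]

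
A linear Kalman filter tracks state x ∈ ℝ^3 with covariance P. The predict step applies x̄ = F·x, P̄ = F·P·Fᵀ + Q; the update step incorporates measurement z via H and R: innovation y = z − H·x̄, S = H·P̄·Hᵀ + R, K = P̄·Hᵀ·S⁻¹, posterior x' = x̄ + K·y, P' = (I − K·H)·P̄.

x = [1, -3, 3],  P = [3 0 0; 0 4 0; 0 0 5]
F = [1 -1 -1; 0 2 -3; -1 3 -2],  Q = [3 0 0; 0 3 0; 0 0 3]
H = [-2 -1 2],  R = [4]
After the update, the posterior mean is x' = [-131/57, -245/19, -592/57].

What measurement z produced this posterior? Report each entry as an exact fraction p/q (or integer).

x̄ = F·x = [1, -15, -16]
P̄ = F·P·Fᵀ + Q = [15 7 -5; 7 64 54; -5 54 62]
S = H·P̄·Hᵀ + R = [228]
K = P̄·Hᵀ·S⁻¹ = [-47/228; 5/38; 20/57]
x' − x̄ = [-188/57, 40/19, 320/57] = K·y
y = (KᵀK)⁻¹·Kᵀ·(x' − x̄) = [16]
z = y + H·x̄ = [16] + [-19] = [-3]

z = [-3]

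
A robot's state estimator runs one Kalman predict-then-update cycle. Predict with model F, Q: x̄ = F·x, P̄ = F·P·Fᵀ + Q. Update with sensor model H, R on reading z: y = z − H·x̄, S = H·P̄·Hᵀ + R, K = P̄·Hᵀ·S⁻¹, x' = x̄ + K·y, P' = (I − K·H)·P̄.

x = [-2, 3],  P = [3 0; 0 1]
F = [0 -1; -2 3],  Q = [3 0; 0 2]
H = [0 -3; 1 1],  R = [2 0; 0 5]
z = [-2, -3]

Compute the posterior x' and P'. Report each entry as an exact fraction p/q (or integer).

x̄ = F·x = [-3, 13]
P̄ = F·P·Fᵀ + Q = [4 -3; -3 23]
y = z − H·x̄ = [37, -13]
S = H·P̄·Hᵀ + R = [209 -60; -60 26]
K = P̄·Hᵀ·S⁻¹ = [21/131 107/262; -297/917 20/917]
x' = x̄ + K·y = [-623/262, 96/131]
P' = (I − K·H)·P̄ = [563/262 -14/131; -14/131 198/917]

x' = [-623/262, 96/131]
P' = [563/262 -14/131; -14/131 198/917]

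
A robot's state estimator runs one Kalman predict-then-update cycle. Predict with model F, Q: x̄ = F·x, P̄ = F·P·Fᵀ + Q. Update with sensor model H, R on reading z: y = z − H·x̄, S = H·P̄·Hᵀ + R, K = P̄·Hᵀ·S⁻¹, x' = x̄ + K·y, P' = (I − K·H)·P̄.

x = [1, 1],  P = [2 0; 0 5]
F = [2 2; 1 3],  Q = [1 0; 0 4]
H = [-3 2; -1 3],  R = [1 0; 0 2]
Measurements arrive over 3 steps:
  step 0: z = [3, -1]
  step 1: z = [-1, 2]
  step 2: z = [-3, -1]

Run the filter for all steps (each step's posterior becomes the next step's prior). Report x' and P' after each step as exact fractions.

step 0: x̄ = F·x = [4, 4]
step 0: P̄ = F·P·Fᵀ + Q = [29 34; 34 51]
step 0: y = z − H·x̄ = [7, -9]
step 0: S = H·P̄·Hᵀ + R = [58 19; 19 286]
step 0: K = P̄·Hᵀ·S⁻¹ = [-6821/16227 4595/16227; -2261/16227 6902/16227]
step 0: x' = x̄ + K·y = [-24194/16227, -13037/16227]
step 0: P' = (I − K·H)·P̄ = [5549/16227 4913/16227; 4913/16227 6239/16227]
step 1: x̄ = F·x = [-74462/16227, -63305/16227]
step 1: P̄ = F·P·Fᵀ + Q = [102683/16227 87836/16227; 87836/16227 156086/16227]
step 1: y = z − H·x̄ = [-113003/16227, 147907/16227]
step 1: S = H·P̄·Hᵀ + R = [510686/16227 278369/16227; 278369/16227 1012895/16227]
step 1: K = P̄·Hᵀ·S⁻¹ = [-847840/2084759 7332269/27101867; -268338/2084759 11137588/27101867]
step 1: x' = x̄ + K·y = [19223807/27101867, 20080269/27101867]
step 1: P' = (I − K·H)·P̄ = [8913548/27101867 7859362/27101867; 7859362/27101867 10044846/27101867]
step 2: x̄ = F·x = [78608152/27101867, 79464614/27101867]
step 2: P̄ = F·P·Fᵀ + Q = [165810339/27101867 140971068/27101867; 140971068/27101867 254880802/27101867]
step 2: y = z − H·x̄ = [-4410373/27101867, -186887557/27101867]
step 2: S = H·P̄·Hᵀ + R = [847265310/27101867 476034081/27101867; 476034081/27101867 1668114883/27101867]
step 2: K = P̄·Hᵀ·S⁻¹ = [-1975468396/4865295923 1313621637/4865295923; -5609049134/43787663307 5990636380/14595887769]
step 2: x' = x̄ + K·y = [5374719585/4865295923, 5371643500/43787663307]
step 2: P' = (I − K·H)·P̄ = [1597270248/4865295923 1408171174/4865295923; 1408171174/4865295923 16205786282/43787663307]

step 0: x' = [-24194/16227, -13037/16227], P' = [5549/16227 4913/16227; 4913/16227 6239/16227]
step 1: x' = [19223807/27101867, 20080269/27101867], P' = [8913548/27101867 7859362/27101867; 7859362/27101867 10044846/27101867]
step 2: x' = [5374719585/4865295923, 5371643500/43787663307], P' = [1597270248/4865295923 1408171174/4865295923; 1408171174/4865295923 16205786282/43787663307]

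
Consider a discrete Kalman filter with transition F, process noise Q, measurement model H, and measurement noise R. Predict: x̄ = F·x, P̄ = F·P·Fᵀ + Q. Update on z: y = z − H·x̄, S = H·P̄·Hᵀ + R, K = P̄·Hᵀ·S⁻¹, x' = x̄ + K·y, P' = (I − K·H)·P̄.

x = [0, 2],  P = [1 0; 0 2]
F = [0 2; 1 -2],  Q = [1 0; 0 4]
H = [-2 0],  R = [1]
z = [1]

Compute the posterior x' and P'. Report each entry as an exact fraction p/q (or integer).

x̄ = F·x = [4, -4]
P̄ = F·P·Fᵀ + Q = [9 -8; -8 13]
y = z − H·x̄ = [9]
S = H·P̄·Hᵀ + R = [37]
K = P̄·Hᵀ·S⁻¹ = [-18/37; 16/37]
x' = x̄ + K·y = [-14/37, -4/37]
P' = (I − K·H)·P̄ = [9/37 -8/37; -8/37 225/37]

x' = [-14/37, -4/37]
P' = [9/37 -8/37; -8/37 225/37]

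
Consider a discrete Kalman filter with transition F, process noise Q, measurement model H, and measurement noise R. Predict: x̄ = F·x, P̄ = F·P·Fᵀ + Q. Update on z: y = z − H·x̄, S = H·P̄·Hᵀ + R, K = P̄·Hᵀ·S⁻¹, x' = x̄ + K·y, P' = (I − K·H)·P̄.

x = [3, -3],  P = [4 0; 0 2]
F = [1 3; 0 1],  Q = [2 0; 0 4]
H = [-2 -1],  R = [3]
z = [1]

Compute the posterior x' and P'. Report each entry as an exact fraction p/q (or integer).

x' = [-6/43, -45/43]
P' = [60/43 -66/43; -66/43 150/43]

x̄ = F·x = [-6, -3]
P̄ = F·P·Fᵀ + Q = [24 6; 6 6]
y = z − H·x̄ = [-14]
S = H·P̄·Hᵀ + R = [129]
K = P̄·Hᵀ·S⁻¹ = [-18/43; -6/43]
x' = x̄ + K·y = [-6/43, -45/43]
P' = (I − K·H)·P̄ = [60/43 -66/43; -66/43 150/43]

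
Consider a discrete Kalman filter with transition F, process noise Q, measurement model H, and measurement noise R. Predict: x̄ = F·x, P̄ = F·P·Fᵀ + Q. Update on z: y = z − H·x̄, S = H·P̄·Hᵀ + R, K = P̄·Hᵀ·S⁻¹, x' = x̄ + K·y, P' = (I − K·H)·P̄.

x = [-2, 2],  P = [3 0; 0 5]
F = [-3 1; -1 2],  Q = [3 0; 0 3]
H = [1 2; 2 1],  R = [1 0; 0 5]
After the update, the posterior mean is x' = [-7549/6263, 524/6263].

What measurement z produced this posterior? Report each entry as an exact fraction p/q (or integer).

z = [-1, -3]

x̄ = F·x = [8, 6]
P̄ = F·P·Fᵀ + Q = [35 19; 19 26]
S = H·P̄·Hᵀ + R = [216 217; 217 247]
K = P̄·Hᵀ·S⁻¹ = [-1282/6263 3383/6263; 3649/6263 -1583/6263]
x' − x̄ = [-57653/6263, -37054/6263] = K·y
y = (KᵀK)⁻¹·Kᵀ·(x' − x̄) = [-21, -25]
z = y + H·x̄ = [-21, -25] + [20, 22] = [-1, -3]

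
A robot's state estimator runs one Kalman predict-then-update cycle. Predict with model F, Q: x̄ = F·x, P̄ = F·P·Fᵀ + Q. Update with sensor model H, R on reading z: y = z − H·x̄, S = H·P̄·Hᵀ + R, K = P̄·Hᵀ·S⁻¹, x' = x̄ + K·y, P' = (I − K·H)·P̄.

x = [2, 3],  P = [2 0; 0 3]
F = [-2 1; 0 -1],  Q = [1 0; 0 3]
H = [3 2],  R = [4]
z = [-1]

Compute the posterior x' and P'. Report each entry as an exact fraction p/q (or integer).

x̄ = F·x = [-1, -3]
P̄ = F·P·Fᵀ + Q = [12 -3; -3 6]
y = z − H·x̄ = [8]
S = H·P̄·Hᵀ + R = [100]
K = P̄·Hᵀ·S⁻¹ = [3/10; 3/100]
x' = x̄ + K·y = [7/5, -69/25]
P' = (I − K·H)·P̄ = [3 -39/10; -39/10 591/100]

x' = [7/5, -69/25]
P' = [3 -39/10; -39/10 591/100]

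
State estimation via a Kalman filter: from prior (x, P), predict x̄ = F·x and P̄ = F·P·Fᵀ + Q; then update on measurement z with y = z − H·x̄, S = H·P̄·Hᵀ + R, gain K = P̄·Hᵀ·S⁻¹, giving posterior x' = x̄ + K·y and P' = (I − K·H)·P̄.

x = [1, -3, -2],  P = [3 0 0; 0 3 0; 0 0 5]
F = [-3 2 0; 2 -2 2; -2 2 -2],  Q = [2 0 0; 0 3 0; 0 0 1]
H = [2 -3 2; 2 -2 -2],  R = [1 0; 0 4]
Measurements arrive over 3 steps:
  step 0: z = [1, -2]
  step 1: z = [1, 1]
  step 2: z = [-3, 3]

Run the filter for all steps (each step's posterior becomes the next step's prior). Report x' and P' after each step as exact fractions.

step 0: x' = [-58504/30095, -38469/30095, 15907/30095], P' = [117551/30095 84951/30095 10312/30095; 84951/30095 66441/30095 12007/30095; 10312/30095 12007/30095 10719/30095]
step 1: x' = [57274786/37571889, 18253347/25047926, 706718/12523963], P' = [94018111/37571889 23101779/12523963 4059732/12523963; 23101779/12523963 19102011/12523963 4805375/12523963; 4059732/12523963 4805375/12523963 4371179/12523963]
step 2: x' = [-14056851482/35186924959, -11168972121/70373849918, -46664131698/35186924959], P' = [81476036515/35186924959 60048333441/35186924959 10520890244/35186924959; 60048333441/35186924959 50078154489/35186924959 12844582211/35186924959; 10520890244/35186924959 12844582211/35186924959 12155132015/35186924959]

step 0: x̄ = F·x = [-9, 4, -4]
step 0: P̄ = F·P·Fᵀ + Q = [41 -30 30; -30 47 -44; 30 -44 45]
step 0: y = z − H·x̄ = [39, 16]
step 0: S = H·P̄·Hᵀ + R = [1896 478; 478 184]
step 0: K = P̄·Hᵀ·S⁻¹ = [873/30095 11144/30095; -5407/30095 6503/60190; 6041/30095 -6207/30095]
step 0: x' = x̄ + K·y = [-58504/30095, -38469/30095, 15907/30095]
step 0: P' = (I − K·H)·P̄ = [117551/30095 84951/30095 10312/30095; 84951/30095 66441/30095 12007/30095; 10312/30095 12007/30095 10719/30095]
step 1: x̄ = F·x = [98574/30095, -8256/30095, 8256/30095]
step 1: P̄ = F·P·Fᵀ + Q = [364501/30095 -135404/30095 135404/30095; -135404/30095 175961/30095 -85676/30095; 135404/30095 -85676/30095 115771/30095]
step 1: y = z − H·x̄ = [-208333/30095, -167053/30095]
step 1: S = H·P̄·Hᵀ + R = [7271024/30095 3233374/30095; 3233374/30095 2059904/30095]
step 1: K = P̄·Hᵀ·S⁻¹ = [4478603/37571889 6266789/37571889; -1491725/12523963 -805607/25047926; 2445697/12523963 -2558411/12523963]
step 1: x' = x̄ + K·y = [57274786/37571889, 18253347/25047926, 706718/12523963]
step 1: P' = (I − K·H)·P̄ = [94018111/37571889 23101779/12523963 4059732/12523963; 23101779/12523963 19102011/12523963 4805375/12523963; 4059732/12523963 4805375/12523963 4371179/12523963]
step 2: x̄ = F·x = [-39021439/12523963, 64029839/37571889, -64029839/37571889]
step 2: P̄ = F·P·Fᵀ + Q = [106288955/12523963 -38563368/12523963 38563368/12523963; -38563368/12523963 198128263/37571889 -85412596/37571889; 38563368/12523963 -85412596/37571889 122984485/37571889]
step 2: y = z − H·x̄ = [441562162/37571889, 115614767/12523963]
step 2: S = H·P̄·Hᵀ + R = [6926884888/37571889 986124982/12523963; 986124982/12523963 675635080/12523963]
step 2: K = P̄·Hᵀ·S⁻¹ = [3848853195/35186924959 5453406415/35186924959; -4448632163/35186924959 -2874403259/70373849918; 6818297885/35186924959 -7239411991/35186924959]
step 2: x' = x̄ + K·y = [-14056851482/35186924959, -11168972121/70373849918, -46664131698/35186924959]
step 2: P' = (I − K·H)·P̄ = [81476036515/35186924959 60048333441/35186924959 10520890244/35186924959; 60048333441/35186924959 50078154489/35186924959 12844582211/35186924959; 10520890244/35186924959 12844582211/35186924959 12155132015/35186924959]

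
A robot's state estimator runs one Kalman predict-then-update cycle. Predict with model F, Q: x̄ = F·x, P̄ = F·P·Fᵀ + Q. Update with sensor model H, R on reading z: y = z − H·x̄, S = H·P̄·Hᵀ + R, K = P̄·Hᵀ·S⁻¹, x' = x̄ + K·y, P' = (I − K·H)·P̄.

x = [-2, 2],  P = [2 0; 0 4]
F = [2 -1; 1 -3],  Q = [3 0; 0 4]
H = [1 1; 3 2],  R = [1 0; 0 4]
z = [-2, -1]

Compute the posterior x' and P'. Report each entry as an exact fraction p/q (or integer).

x' = [21/1229, -1570/1229]
P' = [3052/1229 -3676/1229; -3676/1229 5030/1229]

x̄ = F·x = [-6, -8]
P̄ = F·P·Fᵀ + Q = [15 16; 16 42]
y = z − H·x̄ = [12, 33]
S = H·P̄·Hᵀ + R = [90 209; 209 499]
K = P̄·Hᵀ·S⁻¹ = [-624/1229 451/1229; 1354/1229 -242/1229]
x' = x̄ + K·y = [21/1229, -1570/1229]
P' = (I − K·H)·P̄ = [3052/1229 -3676/1229; -3676/1229 5030/1229]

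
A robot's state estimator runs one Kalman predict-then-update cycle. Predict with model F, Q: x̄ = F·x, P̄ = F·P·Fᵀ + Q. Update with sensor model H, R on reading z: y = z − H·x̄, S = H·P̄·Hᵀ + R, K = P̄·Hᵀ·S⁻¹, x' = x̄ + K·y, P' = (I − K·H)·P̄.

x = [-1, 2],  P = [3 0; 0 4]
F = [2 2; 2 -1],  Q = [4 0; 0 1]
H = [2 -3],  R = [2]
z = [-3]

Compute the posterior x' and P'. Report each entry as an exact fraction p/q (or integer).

x' = [-518/235, -123/235]
P' = [4816/235 3176/235; 3176/235 2146/235]

x̄ = F·x = [2, -4]
P̄ = F·P·Fᵀ + Q = [32 4; 4 17]
y = z − H·x̄ = [-19]
S = H·P̄·Hᵀ + R = [235]
K = P̄·Hᵀ·S⁻¹ = [52/235; -43/235]
x' = x̄ + K·y = [-518/235, -123/235]
P' = (I − K·H)·P̄ = [4816/235 3176/235; 3176/235 2146/235]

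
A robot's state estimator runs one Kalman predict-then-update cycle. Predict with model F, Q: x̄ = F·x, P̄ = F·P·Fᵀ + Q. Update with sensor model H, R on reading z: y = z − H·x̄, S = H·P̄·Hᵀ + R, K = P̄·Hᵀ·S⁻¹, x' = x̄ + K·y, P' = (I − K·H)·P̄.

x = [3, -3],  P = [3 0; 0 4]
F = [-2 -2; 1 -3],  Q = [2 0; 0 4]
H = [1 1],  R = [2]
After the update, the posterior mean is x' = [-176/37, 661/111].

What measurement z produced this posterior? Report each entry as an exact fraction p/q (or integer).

x̄ = F·x = [0, 12]
P̄ = F·P·Fᵀ + Q = [30 18; 18 43]
S = H·P̄·Hᵀ + R = [111]
K = P̄·Hᵀ·S⁻¹ = [16/37; 61/111]
x' − x̄ = [-176/37, -671/111] = K·y
y = (KᵀK)⁻¹·Kᵀ·(x' − x̄) = [-11]
z = y + H·x̄ = [-11] + [12] = [1]

z = [1]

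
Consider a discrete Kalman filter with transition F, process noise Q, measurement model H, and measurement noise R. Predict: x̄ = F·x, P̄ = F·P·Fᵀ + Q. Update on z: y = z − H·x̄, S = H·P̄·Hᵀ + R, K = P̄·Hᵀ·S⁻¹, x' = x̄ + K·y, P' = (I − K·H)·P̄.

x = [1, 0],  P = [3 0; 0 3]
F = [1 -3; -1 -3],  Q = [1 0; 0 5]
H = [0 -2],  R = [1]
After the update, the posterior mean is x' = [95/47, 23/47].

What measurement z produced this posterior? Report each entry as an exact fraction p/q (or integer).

x̄ = F·x = [1, -1]
P̄ = F·P·Fᵀ + Q = [31 24; 24 35]
S = H·P̄·Hᵀ + R = [141]
K = P̄·Hᵀ·S⁻¹ = [-16/47; -70/141]
x' − x̄ = [48/47, 70/47] = K·y
y = (KᵀK)⁻¹·Kᵀ·(x' − x̄) = [-3]
z = y + H·x̄ = [-3] + [2] = [-1]

z = [-1]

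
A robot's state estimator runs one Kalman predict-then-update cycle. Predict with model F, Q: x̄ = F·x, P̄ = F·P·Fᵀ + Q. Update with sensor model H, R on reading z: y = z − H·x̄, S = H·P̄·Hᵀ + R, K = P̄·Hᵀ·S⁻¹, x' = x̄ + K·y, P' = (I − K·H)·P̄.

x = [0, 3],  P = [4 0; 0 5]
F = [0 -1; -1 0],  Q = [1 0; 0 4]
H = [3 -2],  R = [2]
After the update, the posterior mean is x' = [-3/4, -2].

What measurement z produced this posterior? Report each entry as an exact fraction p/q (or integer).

x̄ = F·x = [-3, 0]
P̄ = F·P·Fᵀ + Q = [6 0; 0 8]
S = H·P̄·Hᵀ + R = [88]
K = P̄·Hᵀ·S⁻¹ = [9/44; -2/11]
x' − x̄ = [9/4, -2] = K·y
y = (KᵀK)⁻¹·Kᵀ·(x' − x̄) = [11]
z = y + H·x̄ = [11] + [-9] = [2]

z = [2]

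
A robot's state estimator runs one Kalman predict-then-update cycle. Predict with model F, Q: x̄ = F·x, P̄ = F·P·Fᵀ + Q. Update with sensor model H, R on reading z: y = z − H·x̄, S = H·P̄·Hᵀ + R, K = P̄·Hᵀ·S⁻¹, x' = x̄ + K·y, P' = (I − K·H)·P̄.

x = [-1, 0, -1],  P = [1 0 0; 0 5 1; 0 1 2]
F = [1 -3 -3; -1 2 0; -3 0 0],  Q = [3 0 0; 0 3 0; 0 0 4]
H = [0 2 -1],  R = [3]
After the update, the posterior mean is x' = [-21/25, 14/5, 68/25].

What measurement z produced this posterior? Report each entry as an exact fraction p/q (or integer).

z = [3]

x̄ = F·x = [2, 1, 3]
P̄ = F·P·Fᵀ + Q = [85 -37 -3; -37 24 3; -3 3 13]
S = H·P̄·Hᵀ + R = [100]
K = P̄·Hᵀ·S⁻¹ = [-71/100; 9/20; -7/100]
x' − x̄ = [-71/25, 9/5, -7/25] = K·y
y = (KᵀK)⁻¹·Kᵀ·(x' − x̄) = [4]
z = y + H·x̄ = [4] + [-1] = [3]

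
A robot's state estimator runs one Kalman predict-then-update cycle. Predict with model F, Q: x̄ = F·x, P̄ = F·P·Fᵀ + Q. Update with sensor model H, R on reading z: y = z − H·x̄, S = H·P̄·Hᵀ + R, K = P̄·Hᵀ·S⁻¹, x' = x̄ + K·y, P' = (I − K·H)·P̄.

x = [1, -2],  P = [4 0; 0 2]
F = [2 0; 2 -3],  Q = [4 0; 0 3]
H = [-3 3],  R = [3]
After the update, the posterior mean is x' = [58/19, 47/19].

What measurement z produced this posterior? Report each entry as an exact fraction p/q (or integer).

z = [-2]

x̄ = F·x = [2, 8]
P̄ = F·P·Fᵀ + Q = [20 16; 16 37]
S = H·P̄·Hᵀ + R = [228]
K = P̄·Hᵀ·S⁻¹ = [-1/19; 21/76]
x' − x̄ = [20/19, -105/19] = K·y
y = (KᵀK)⁻¹·Kᵀ·(x' − x̄) = [-20]
z = y + H·x̄ = [-20] + [18] = [-2]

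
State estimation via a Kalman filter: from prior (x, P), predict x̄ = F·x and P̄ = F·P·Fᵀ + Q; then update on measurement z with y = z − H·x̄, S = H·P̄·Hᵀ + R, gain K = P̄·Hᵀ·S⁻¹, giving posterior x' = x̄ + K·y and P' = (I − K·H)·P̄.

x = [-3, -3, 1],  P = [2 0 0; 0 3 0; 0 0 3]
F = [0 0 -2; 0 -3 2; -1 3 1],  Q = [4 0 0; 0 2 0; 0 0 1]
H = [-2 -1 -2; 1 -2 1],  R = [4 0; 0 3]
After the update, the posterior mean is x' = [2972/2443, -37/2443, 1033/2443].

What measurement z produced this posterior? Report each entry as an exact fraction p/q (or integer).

x̄ = F·x = [-2, 11, -5]
P̄ = F·P·Fᵀ + Q = [16 -12 -6; -12 41 -21; -6 -21 33]
S = H·P̄·Hᵀ + R = [61 -91; -91 336]
K = P̄·Hᵀ·S⁻¹ = [58/1745 1346/12215; -59/349 -948/2443; -687/1745 1206/12215]
x' − x̄ = [7858/2443, -26910/2443, 13248/2443] = K·y
y = (KᵀK)⁻¹·Kᵀ·(x' − x̄) = [-6, 31]
z = y + H·x̄ = [-6, 31] + [3, -29] = [-3, 2]

z = [-3, 2]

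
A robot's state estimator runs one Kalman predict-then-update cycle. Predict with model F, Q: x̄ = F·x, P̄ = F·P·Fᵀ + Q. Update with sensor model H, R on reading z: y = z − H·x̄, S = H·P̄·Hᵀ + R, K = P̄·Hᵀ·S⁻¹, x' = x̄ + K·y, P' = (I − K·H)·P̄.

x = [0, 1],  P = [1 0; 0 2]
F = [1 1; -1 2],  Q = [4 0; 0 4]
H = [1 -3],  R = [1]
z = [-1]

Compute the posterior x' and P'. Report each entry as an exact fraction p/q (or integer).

x' = [99/107, 70/107]
P' = [745/107 249/107; 249/107 95/107]

x̄ = F·x = [1, 2]
P̄ = F·P·Fᵀ + Q = [7 3; 3 13]
y = z − H·x̄ = [4]
S = H·P̄·Hᵀ + R = [107]
K = P̄·Hᵀ·S⁻¹ = [-2/107; -36/107]
x' = x̄ + K·y = [99/107, 70/107]
P' = (I − K·H)·P̄ = [745/107 249/107; 249/107 95/107]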